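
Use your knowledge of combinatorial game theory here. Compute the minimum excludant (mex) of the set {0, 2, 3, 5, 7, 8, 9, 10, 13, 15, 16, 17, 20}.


Set = {0, 2, 3, 5, 7, 8, 9, 10, 13, 15, 16, 17, 20}
0 is in the set.
1 is NOT in the set. This is the mex.
mex = 1

1


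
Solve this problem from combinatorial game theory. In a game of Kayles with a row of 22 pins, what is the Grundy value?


Kayles: a move removes 1 or 2 adjacent pins from a contiguous row.
Removing pins from a row of k leaves two independent rows (a, b) with a + b = k - 1 (one pin) or a + b = k - 2 (two pins); an end removal gives a = 0.
By Sprague-Grundy, G(k) = mex{ G(a) XOR G(b) } over all these splits. G(0) = 0.
G(1): splits (0,0):0^0=0 -> mex({0}) = 1
G(2): splits (0,1):0^1=1 (0,0):0^0=0 -> mex({0, 1}) = 2
G(3): splits (0,2):0^2=2 (1,1):1^1=0 (0,1):0^1=1 -> mex({0, 1, 2}) = 3
G(4): splits (0,3):0^3=3 (1,2):1^2=3 (0,2):0^2=2 (1,1):1^1=0 -> mex({0, 2, 3}) = 1
G(5): splits (0,4):0^1=1 (1,3):1^3=2 (2,2):2^2=0 (0,3):0^3=3 (1,2):1^2=3 -> mex({0, 1, 2, 3}) = 4
G(6) = mex({0, 1, 2, 4}) = 3
G(7) = mex({0, 1, 3, 4, 5}) = 2
G(8) = mex({0, 2, 3, 5, 6}) = 1
G(9) = mex({0, 1, 2, 3, 6, 7}) = 4
G(10) = mex({0, 1, 3, 4, 5, 7}) = 2
G(11) = mex({0, 1, 2, 3, 4, 5}) = 6
G(12) = mex({0, 1, 2, 3, 5, 6, 7}) = 4
G(13) = mex({0, 2, 3, 4, 6, 7}) = 1
G(14) = mex({0, 1, 4, 5, 6, 7}) = 2
G(15) = mex({0, 1, 2, 3, 4, 5, 6}) = 7
G(16) = mex({0, 2, 3, 5, 6, 7}) = 1
G(17) = mex({0, 1, 2, 3, 5, 6, 7}) = 4
G(18) = mex({0, 1, 2, 4, 5, 6}) = 3
G(19) = mex({0, 1, 3, 4, 5, 7}) = 2
G(20) = mex({0, 2, 3, 4, 5, 6, 7}) = 1
G(21) = mex({0, 1, 2, 3, 5, 6, 7}) = 4
G(22) = mex({0, 1, 2, 3, 4, 5, 7}) = 6
Therefore G(22) = 6.

6


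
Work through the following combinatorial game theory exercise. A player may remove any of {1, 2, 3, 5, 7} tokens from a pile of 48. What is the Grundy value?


The subtraction set is S = {1, 2, 3, 5, 7}.
G(k) = mex{ G(k - s) : s in S, s <= k }. We compute iteratively: G(0) = 0.
G(1) = mex({0}) = 1
G(2) = mex({0, 1}) = 2
G(3) = mex({0, 1, 2}) = 3
G(4) = mex({1, 2, 3}) = 0
G(5) = mex({0, 2, 3}) = 1
G(6) = mex({0, 1, 3}) = 2
G(7) = mex({0, 1, 2}) = 3
G(8) = mex({1, 2, 3}) = 0
G(9) = mex({0, 2, 3}) = 1
G(10) = mex({0, 1, 3}) = 2
Observe that G(4)..G(10) = 0, 1, 2, 3, 0, 1, 2 repeats G(0)..G(6) = 0, 1, 2, 3, 0, 1, 2.
For k >= max(S) = 7, G(k) is determined by the previous 7 values G(k-7)..G(k-1); a window of 7 consecutive values has recurred shifted by 4, so by induction G(k + 4) = G(k) for all k >= 0: the sequence is periodic from the start with period 4.
One period: G(0..3) = 0, 1, 2, 3.
48 mod 4 = 0, so G(48) = G(0) = 0.

0


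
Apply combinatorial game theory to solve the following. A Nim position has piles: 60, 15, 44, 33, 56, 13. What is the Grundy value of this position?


We need the XOR (exclusive or) of all pile sizes.
After XOR-ing pile 1 (size 60): 0 XOR 60 = 60
After XOR-ing pile 2 (size 15): 60 XOR 15 = 51
After XOR-ing pile 3 (size 44): 51 XOR 44 = 31
After XOR-ing pile 4 (size 33): 31 XOR 33 = 62
After XOR-ing pile 5 (size 56): 62 XOR 56 = 6
After XOR-ing pile 6 (size 13): 6 XOR 13 = 11
The Nim-value of this position is 11.

11


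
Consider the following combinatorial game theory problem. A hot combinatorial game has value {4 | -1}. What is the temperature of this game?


The game is {4 | -1}, a switch {a | b} with numbers a > b.
Cooling {a | b} by t gives {a - t | b + t}, which stops being hot when a - t = b + t, i.e. at t = (a - b)/2. So the temperature of a switch is (a - b)/2.
Temperature = (Left option - Right option) / 2
= (4 - (-1)) / 2
= 5 / 2
= 5/2

5/2


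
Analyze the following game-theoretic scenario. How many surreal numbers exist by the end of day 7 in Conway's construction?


Day 0: {|} = 0 is born. Count = 1.
Day n: the number of surreal numbers born by day n is 2^(n+1) - 1.
By day 0: 2^1 - 1 = 1
By day 1: 2^2 - 1 = 3
By day 2: 2^3 - 1 = 7
By day 3: 2^4 - 1 = 15
By day 4: 2^5 - 1 = 31
By day 5: 2^6 - 1 = 63
By day 6: 2^7 - 1 = 127
By day 7: 2^8 - 1 = 255
By day 7: 255 surreal numbers.

255


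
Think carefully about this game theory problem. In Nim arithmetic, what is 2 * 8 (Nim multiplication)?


Nim multiplication is bilinear over XOR: (u XOR v) * w = (u*w) XOR (v*w).
So we split each operand into its bit components and XOR the pairwise Nim products.
2 = 2 (as XOR of powers of 2).
8 = 8 (as XOR of powers of 2).
Using the standard Nim-product table on single bits:
  2*2 = 3,   2*4 = 8,   2*8 = 12,
  4*4 = 6,   4*8 = 11,  8*8 = 13,
and  1*x = x (identity), k*l = l*k (commutative).
Pairwise Nim products:
  2 * 8 = 12
XOR them: 12 = 12.
Result: 2 * 8 = 12 (in Nim).

12


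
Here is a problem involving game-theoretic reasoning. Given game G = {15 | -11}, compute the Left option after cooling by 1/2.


Original game: {15 | -11} (a switch {a | b} with a > b).
Cooling by t (for t below the temperature (a - b)/2 = 13) taxes each move by t: {a | b} cooled by t is {a - t | b + t}.
Cooling amount: t = 1/2
Cooled Left option: 15 - 1/2 = 29/2
Cooled Right option: -11 + 1/2 = -21/2
Cooled game: {29/2 | -21/2}
Left option = 29/2

29/2


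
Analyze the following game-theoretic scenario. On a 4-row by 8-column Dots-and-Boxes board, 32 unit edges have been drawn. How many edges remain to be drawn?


Grid: 4 x 8 boxes, i.e. 5 rows and 9 columns of dots.
Horizontal edges: (rows + 1) * cols = 5 * 8 = 40
Vertical edges: rows * (cols + 1) = 4 * 9 = 36
Total edges: 40 + 36 = 76
Edges drawn: 32
Remaining: 76 - 32 = 44

44


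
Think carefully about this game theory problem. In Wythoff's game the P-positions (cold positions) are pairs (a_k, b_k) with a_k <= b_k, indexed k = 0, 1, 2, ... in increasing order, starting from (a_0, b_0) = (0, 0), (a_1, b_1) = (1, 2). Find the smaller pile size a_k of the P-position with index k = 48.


By Wythoff's theorem, a_k = floor(k * phi) and b_k = floor(k * phi^2) = a_k + k, where phi = (1 + sqrt(5))/2 is the golden ratio.
phi = (1 + sqrt(5))/2 = 1.618034
k = 48
k * phi = 48 * 1.618034 = 77.665631
a_48 = floor(k * phi) = 77

77


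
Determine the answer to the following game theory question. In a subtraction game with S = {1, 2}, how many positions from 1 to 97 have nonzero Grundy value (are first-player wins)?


Subtraction set S = {1, 2}, so G(n) = n mod 3.
G(n) = 0 when n is a multiple of 3.
Multiples of 3 in [1, 97]: 32
N-positions (nonzero Grundy) = 97 - 32 = 65

65


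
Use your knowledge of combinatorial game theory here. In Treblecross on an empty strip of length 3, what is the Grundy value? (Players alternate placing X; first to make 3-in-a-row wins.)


Treblecross: place X on empty cells; 3-in-a-row wins.
Playing within two cells of an existing X lets the opponent win at once, so sensible play treats the cells i-2..i+2 around each X as dead. The player left with no safe cell loses, so this is a normal-play take-away game on strips of safe cells.
Placing X at cell i (0-indexed) of a strip of k safe cells leaves independent strips of sizes max(0, i-2) and max(0, k-i-3). Hence G(k) = mex{ G(max(0,i-2)) XOR G(max(0,k-i-3)) : 0 <= i < k }, with G(0) = 0.
G(1): splits (0,0):0^0=0 -> mex({0}) = 1
G(2): splits (0,0):0^0=0 -> mex({0}) = 1
G(3): splits (0,0):0^0=0 -> mex({0}) = 1
Therefore G(3) = 1.

1


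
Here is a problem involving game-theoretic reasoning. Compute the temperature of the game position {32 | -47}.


The game is {32 | -47}, a switch {a | b} with numbers a > b.
Cooling {a | b} by t gives {a - t | b + t}, which stops being hot when a - t = b + t, i.e. at t = (a - b)/2. So the temperature of a switch is (a - b)/2.
Temperature = (Left option - Right option) / 2
= (32 - (-47)) / 2
= 79 / 2
= 79/2

79/2


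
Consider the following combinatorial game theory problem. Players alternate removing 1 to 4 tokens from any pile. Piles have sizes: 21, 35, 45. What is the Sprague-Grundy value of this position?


Subtraction set: {1, 2, 3, 4}
For this subtraction set, G(n) = n mod 5 (period = max + 1 = 5).
Pile 1 (size 21): G(21) = 21 mod 5 = 1
Pile 2 (size 35): G(35) = 35 mod 5 = 0
Pile 3 (size 45): G(45) = 45 mod 5 = 0
Total Grundy value = XOR of all: 1 XOR 0 XOR 0 = 1

1


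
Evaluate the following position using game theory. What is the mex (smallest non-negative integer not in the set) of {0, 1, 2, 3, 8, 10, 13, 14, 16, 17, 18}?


Set = {0, 1, 2, 3, 8, 10, 13, 14, 16, 17, 18}
0 is in the set.
1 is in the set.
2 is in the set.
3 is in the set.
4 is NOT in the set. This is the mex.
mex = 4

4


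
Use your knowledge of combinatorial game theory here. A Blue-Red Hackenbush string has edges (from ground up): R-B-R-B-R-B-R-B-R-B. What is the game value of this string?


Edges (from ground): R-B-R-B-R-B-R-B-R-B
By Berlekamp's sign-expansion rule, a Blue-Red Hackenbush stalk has the value of the surreal number whose sign sequence is the edge sequence with B -> + and R -> -.
Sign sequence: -+-+-+-+-+
Trace the sign expansion in the surreal number tree, starting from 0:
Edge 1: R (sign -) -> bounds (-inf, 0), value = -1
Edge 2: B (sign +) -> bounds (-1, 0), value = -1/2
Edge 3: R (sign -) -> bounds (-1, -1/2), value = -3/4
Edge 4: B (sign +) -> bounds (-3/4, -1/2), value = -5/8
Edge 5: R (sign -) -> bounds (-3/4, -5/8), value = -11/16
Edge 6: B (sign +) -> bounds (-11/16, -5/8), value = -21/32
Edge 7: R (sign -) -> bounds (-11/16, -21/32), value = -43/64
Edge 8: B (sign +) -> bounds (-43/64, -21/32), value = -85/128
Edge 9: R (sign -) -> bounds (-43/64, -85/128), value = -171/256
Edge 10: B (sign +) -> bounds (-171/256, -85/128), value = -341/512
Game value = -341/512

-341/512


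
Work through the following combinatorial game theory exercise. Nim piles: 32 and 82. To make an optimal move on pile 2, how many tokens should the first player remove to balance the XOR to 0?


Piles: 32 and 82
Current XOR: 32 XOR 82 = 114 (non-zero, so this is an N-position).
To make the XOR zero, we need to find a move that balances the piles.
For pile 2 (size 82): target = 82 XOR 114 = 32
We reduce pile 2 from 82 to 32.
Tokens removed: 82 - 32 = 50
Verification: 32 XOR 32 = 0

50


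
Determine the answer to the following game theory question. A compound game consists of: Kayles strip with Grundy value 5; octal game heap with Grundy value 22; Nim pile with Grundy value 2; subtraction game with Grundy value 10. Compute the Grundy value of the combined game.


By the Sprague-Grundy theorem, the Grundy value of a sum of games is the XOR of individual Grundy values.
Kayles strip: Grundy value = 5. Running XOR: 0 XOR 5 = 5
octal game heap: Grundy value = 22. Running XOR: 5 XOR 22 = 19
Nim pile: Grundy value = 2. Running XOR: 19 XOR 2 = 17
subtraction game: Grundy value = 10. Running XOR: 17 XOR 10 = 27
The combined Grundy value is 27.

27


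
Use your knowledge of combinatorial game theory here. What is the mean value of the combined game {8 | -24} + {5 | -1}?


G1 = {8 | -24}, G2 = {5 | -1}
Each is a switch {a | b} with numbers a > b; its mean value is (a + b)/2, and mean value is additive over game sums: m(G1 + G2) = m(G1) + m(G2).
Mean of G1 = (8 + (-24))/2 = -16/2 = -8
Mean of G2 = (5 + (-1))/2 = 4/2 = 2
Mean of G1 + G2 = -8 + 2 = -6

-6


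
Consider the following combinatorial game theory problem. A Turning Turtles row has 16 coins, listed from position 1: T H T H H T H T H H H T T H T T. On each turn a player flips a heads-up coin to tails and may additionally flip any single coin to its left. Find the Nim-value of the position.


Coins: T H T H H T H T H H H T T H T T
Key fact: a single head at position k behaves exactly like a Nim heap of size k (turning it to T and optionally flipping a coin at j < k corresponds to moving the heap from k to j, or to 0), and heads combine as a disjunctive sum (two heads at the same place would cancel, matching j XOR j = 0). So the Nim-value is the XOR of the 1-indexed positions of the heads.
Face-up positions (1-indexed): [2, 4, 5, 7, 9, 10, 11, 14]
XOR 0 with 2: 0 XOR 2 = 2
XOR 2 with 4: 2 XOR 4 = 6
XOR 6 with 5: 6 XOR 5 = 3
XOR 3 with 7: 3 XOR 7 = 4
XOR 4 with 9: 4 XOR 9 = 13
XOR 13 with 10: 13 XOR 10 = 7
XOR 7 with 11: 7 XOR 11 = 12
XOR 12 with 14: 12 XOR 14 = 2
Nim-value = 2

2


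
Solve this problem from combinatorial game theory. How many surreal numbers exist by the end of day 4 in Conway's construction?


Day 0: {|} = 0 is born. Count = 1.
Day n: the number of surreal numbers born by day n is 2^(n+1) - 1.
By day 0: 2^1 - 1 = 1
By day 1: 2^2 - 1 = 3
By day 2: 2^3 - 1 = 7
By day 3: 2^4 - 1 = 15
By day 4: 2^5 - 1 = 31
By day 4: 31 surreal numbers.

31


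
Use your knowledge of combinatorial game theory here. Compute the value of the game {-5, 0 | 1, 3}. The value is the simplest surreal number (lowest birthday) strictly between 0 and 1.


Left options: {-5, 0}, max = 0
Right options: {1, 3}, min = 1
All options are numbers and max(Left) < min(Right), so by the simplicity theorem the value is the simplest (earliest-born) number strictly between 0 and 1.
No integer lies strictly between 0 and 1, so the value is the dyadic rational m/2^k in the interval with the smallest k (then m odd); search k = 1, 2, ...:
Denominator 2: 1/2 lies strictly between 0 and 1 -- found.
The simplest number in the interval is 1/2.
Game value = 1/2

1/2


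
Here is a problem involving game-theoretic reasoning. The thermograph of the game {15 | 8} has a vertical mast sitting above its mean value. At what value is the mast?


Game = {15 | 8}, a switch {a | b} with numbers a > b.
Its thermograph has left wall a - t and right wall b + t, which meet at t = (a - b)/2, where both equal (a + b)/2. So the mast (mean value) is at (a + b)/2.
Mean = (15 + (8))/2 = 23/2 = 23/2

23/2


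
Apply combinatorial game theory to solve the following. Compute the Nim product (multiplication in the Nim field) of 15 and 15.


Nim multiplication is bilinear over XOR: (u XOR v) * w = (u*w) XOR (v*w).
So we split each operand into its bit components and XOR the pairwise Nim products.
15 = 1 + 2 + 4 + 8 (as XOR of powers of 2).
15 = 1 + 2 + 4 + 8 (as XOR of powers of 2).
Using the standard Nim-product table on single bits:
  2*2 = 3,   2*4 = 8,   2*8 = 12,
  4*4 = 6,   4*8 = 11,  8*8 = 13,
and  1*x = x (identity), k*l = l*k (commutative).
Pairwise Nim products:
  1 * 1 = 1
  1 * 2 = 2
  1 * 4 = 4
  1 * 8 = 8
  2 * 1 = 2
  2 * 2 = 3
  2 * 4 = 8
  2 * 8 = 12
  4 * 1 = 4
  4 * 2 = 8
  4 * 4 = 6
  4 * 8 = 11
  8 * 1 = 8
  8 * 2 = 12
  8 * 4 = 11
  8 * 8 = 13
XOR them: 1 XOR 2 XOR 4 XOR 8 XOR 2 XOR 3 XOR 8 XOR 12 XOR 4 XOR 8 XOR 6 XOR 11 XOR 8 XOR 12 XOR 11 XOR 13 = 9.
Result: 15 * 15 = 9 (in Nim).

9


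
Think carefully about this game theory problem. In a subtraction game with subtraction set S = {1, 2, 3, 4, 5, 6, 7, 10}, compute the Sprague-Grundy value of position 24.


The subtraction set is S = {1, 2, 3, 4, 5, 6, 7, 10}.
G(k) = mex{ G(k - s) : s in S, s <= k }. We compute iteratively: G(0) = 0.
G(1) = mex({0}) = 1
G(2) = mex({0, 1}) = 2
G(3) = mex({0, 1, 2}) = 3
G(4) = mex({0, 1, 2, 3}) = 4
G(5) = mex({0, 1, 2, 3, 4}) = 5
G(6) = mex({0, 1, 2, 3, 4, 5}) = 6
G(7) = mex({0, 1, 2, 3, 4, 5, 6}) = 7
G(8) = mex({1, 2, 3, 4, 5, 6, 7}) = 0
G(9) = mex({0, 2, 3, 4, 5, 6, 7}) = 1
G(10) = mex({0, 1, 3, 4, 5, 6, 7}) = 2
G(11) = mex({0, 1, 2, 4, 5, 6, 7}) = 3
G(12) = mex({0, 1, 2, 3, 5, 6, 7}) = 4
G(13) = mex({0, 1, 2, 3, 4, 6, 7}) = 5
G(14) = mex({0, 1, 2, 3, 4, 5, 7}) = 6
G(15) = mex({0, 1, 2, 3, 4, 5, 6}) = 7
G(16) = mex({1, 2, 3, 4, 5, 6, 7}) = 0
G(17) = mex({0, 2, 3, 4, 5, 6, 7}) = 1
Observe that G(8)..G(17) = 0, 1, 2, 3, 4, 5, 6, 7, 0, 1 repeats G(0)..G(9) = 0, 1, 2, 3, 4, 5, 6, 7, 0, 1.
For k >= max(S) = 10, G(k) is determined by the previous 10 values G(k-10)..G(k-1); a window of 10 consecutive values has recurred shifted by 8, so by induction G(k + 8) = G(k) for all k >= 0: the sequence is periodic from the start with period 8.
One period: G(0..7) = 0, 1, 2, 3, 4, 5, 6, 7.
24 mod 8 = 0, so G(24) = G(0) = 0.

0


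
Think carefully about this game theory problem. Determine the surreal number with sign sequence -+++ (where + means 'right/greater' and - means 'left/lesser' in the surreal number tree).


Sign expansion: -+++
Rule: track bounds (lo, hi), initially (-inf, +inf). On '+', the current value becomes lo and we move to the simplest number in (value, hi): value + 1 if hi = +inf, otherwise the midpoint (value + hi)/2. On '-', the current value becomes hi and we move to value - 1 if lo = -inf, otherwise the midpoint (lo + value)/2.
Start at 0.
Step 1: sign = -, move left. Bounds: (-inf, 0). Value = -1
Step 2: sign = +, move right. Bounds: (-1, 0). Value = -1/2
Step 3: sign = +, move right. Bounds: (-1/2, 0). Value = -1/4
Step 4: sign = +, move right. Bounds: (-1/4, 0). Value = -1/8
The surreal number with sign expansion -+++ is -1/8.

-1/8


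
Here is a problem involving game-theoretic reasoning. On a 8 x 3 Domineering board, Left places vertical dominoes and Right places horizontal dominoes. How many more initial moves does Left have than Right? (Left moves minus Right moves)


Board is 8 x 3 (rows x cols).
Left (vertical) placements: (rows-1) * cols = 7 * 3 = 21
Right (horizontal) placements: rows * (cols-1) = 8 * 2 = 16
Advantage = Left - Right = 21 - 16 = 5

5


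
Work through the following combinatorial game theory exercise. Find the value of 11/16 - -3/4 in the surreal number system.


x = 11/16, y = -3/4
Converting to common denominator: 16
x = 11/16, y = -12/16
x - y = 11/16 - -3/4 = 23/16

23/16


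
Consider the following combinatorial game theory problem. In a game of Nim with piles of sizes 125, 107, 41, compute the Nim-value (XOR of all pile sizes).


We need the XOR (exclusive or) of all pile sizes.
After XOR-ing pile 1 (size 125): 0 XOR 125 = 125
After XOR-ing pile 2 (size 107): 125 XOR 107 = 22
After XOR-ing pile 3 (size 41): 22 XOR 41 = 63
The Nim-value of this position is 63.

63


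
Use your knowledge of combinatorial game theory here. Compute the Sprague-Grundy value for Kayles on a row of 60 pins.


Kayles: a move removes 1 or 2 adjacent pins from a contiguous row.
Removing pins from a row of k leaves two independent rows (a, b) with a + b = k - 1 (one pin) or a + b = k - 2 (two pins); an end removal gives a = 0.
By Sprague-Grundy, G(k) = mex{ G(a) XOR G(b) } over all these splits. G(0) = 0.
G(1): splits (0,0):0^0=0 -> mex({0}) = 1
G(2): splits (0,1):0^1=1 (0,0):0^0=0 -> mex({0, 1}) = 2
G(3): splits (0,2):0^2=2 (1,1):1^1=0 (0,1):0^1=1 -> mex({0, 1, 2}) = 3
G(4): splits (0,3):0^3=3 (1,2):1^2=3 (0,2):0^2=2 (1,1):1^1=0 -> mex({0, 2, 3}) = 1
G(5): splits (0,4):0^1=1 (1,3):1^3=2 (2,2):2^2=0 (0,3):0^3=3 (1,2):1^2=3 -> mex({0, 1, 2, 3}) = 4
G(6) = mex({0, 1, 2, 4}) = 3
G(7) = mex({0, 1, 3, 4, 5}) = 2
G(8) = mex({0, 2, 3, 5, 6}) = 1
G(9) = mex({0, 1, 2, 3, 6, 7}) = 4
G(10) = mex({0, 1, 3, 4, 5, 7}) = 2
G(11) = mex({0, 1, 2, 3, 4, 5}) = 6
G(12) = mex({0, 1, 2, 3, 5, 6, 7}) = 4
G(13) = mex({0, 2, 3, 4, 6, 7}) = 1
G(14) = mex({0, 1, 4, 5, 6, 7}) = 2
G(15) = mex({0, 1, 2, 3, 4, 5, 6}) = 7
G(16) = mex({0, 2, 3, 5, 6, 7}) = 1
G(17) = mex({0, 1, 2, 3, 5, 6, 7}) = 4
G(18) = mex({0, 1, 2, 4, 5, 6}) = 3
G(19) = mex({0, 1, 3, 4, 5, 7}) = 2
G(20) = mex({0, 2, 3, 4, 5, 6, 7}) = 1
G(21) = mex({0, 1, 2, 3, 5, 6, 7}) = 4
G(22) = mex({0, 1, 2, 3, 4, 5, 7}) = 6
G(23) = mex({0, 1, 2, 3, 4, 5, 6}) = 7
G(24) = mex({0, 1, 2, 3, 5, 6, 7}) = 4
G(25) = mex({0, 2, 3, 4, 6, 7}) = 1
G(26) = mex({0, 1, 3, 4, 5, 6, 7}) = 2
G(27) = mex({0, 1, 2, 3, 4, 5, 6, 7}) = 8
G(28) = mex({0, 1, 2, 3, 4, 6, 7, 8}) = 5
G(29) = mex({0, 1, 2, 3, 5, 6, 7, 8, 9}) = 4
G(30) = mex({0, 1, 2, 3, 4, 5, 6, 9, 10}) = 7
G(31) = mex({0, 1, 3, 4, 5, 7, 10, 11}) = 2
G(32) = mex({0, 2, 3, 4, 5, 6, 7, 9, 11}) = 1
G(33) = mex({0, 1, 2, 3, 4, 5, 6, 7, 9, 12}) = 8
G(34) = mex({0, 1, 2, 3, 4, 5, 7, 8, 11, 12}) = 6
G(35) = mex({0, 1, 2, 3, 4, 5, 6, 8, 9, 10, 11}) = 7
G(36) = mex({0, 1, 2, 3, 5, 6, 7, 9, 10}) = 4
G(37) = mex({0, 2, 3, 4, 6, 7, 9, 10, 11, 12}) = 1
G(38) = mex({0, 1, 3, 4, 5, 6, 7, 9, 10, 11, 12}) = 2
G(39) = mex({0, 1, 2, 4, 5, 6, 7, 9, 10, 12, 14}) = 3
G(40) = mex({0, 2, 3, 4, 6, 7, 11, 12, 14}) = 1
G(41) = mex({0, 1, 2, 3, 5, 6, 7, 9, 10, 11, 12}) = 4
G(42) = mex({0, 1, 2, 3, 4, 5, 6, 9, 10}) = 7
G(43) = mex({0, 1, 3, 4, 5, 7, 9, 10, 12, 15}) = 2
G(44) = mex({0, 2, 3, 4, 5, 6, 7, 9, 10, 12, 15}) = 1
G(45) = mex({0, 1, 2, 3, 4, 5, 6, 7, 9, 10, 12, 14}) = 8
G(46) = mex({0, 1, 3, 4, 5, 7, 8, 11, 12, 14}) = 2
G(47) = mex({0, 1, 2, 3, 4, 5, 6, 8, 9, 10, 11, 12}) = 7
G(48) = mex({0, 1, 2, 3, 5, 6, 7, 9, 10}) = 4
G(49) = mex({0, 2, 3, 4, 6, 7, 9, 10, 11, 12, 15}) = 1
G(50) = mex({0, 1, 4, 5, 6, 7, 9, 11, 12, 14, 15}) = 2
G(51) = mex({0, 1, 2, 3, 4, 5, 6, 7, 9, 12, 14, 15}) = 8
G(52) = mex({0, 2, 3, 4, 5, 6, 7, 8, 11, 12, 15}) = 1
G(53) = mex({0, 1, 2, 3, 5, 6, 7, 8, 9, 10, 11, 12}) = 4
G(54) = mex({0, 1, 2, 3, 4, 5, 6, 9, 10}) = 7
G(55) = mex({0, 1, 3, 4, 5, 7, 9, 10, 11, 12}) = 2
G(56) = mex({0, 2, 3, 4, 5, 6, 7, 9, 10, 11, 12, 13, 14}) = 1
G(57) = mex({0, 1, 2, 3, 5, 6, 7, 9, 10, 12, 13, 14, 15}) = 4
G(58) = mex({0, 1, 3, 4, 5, 7, 11, 12, 14, 15}) = 2
G(59) = mex({0, 1, 2, 3, 4, 5, 6, 9, 10, 11, 12, 15}) = 7
G(60) = mex({0, 1, 2, 3, 5, 6, 7, 9, 10}) = 4
Therefore G(60) = 4.

4


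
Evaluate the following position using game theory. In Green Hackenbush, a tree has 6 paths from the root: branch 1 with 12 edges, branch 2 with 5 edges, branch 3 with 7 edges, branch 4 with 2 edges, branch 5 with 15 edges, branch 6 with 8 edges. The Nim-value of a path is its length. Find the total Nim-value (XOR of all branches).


The tree has 6 branches from the ground vertex.
In Green Hackenbush, the Nim-value of a simple path of length k is k.
Branch 1: length 12, Nim-value = 12
Branch 2: length 5, Nim-value = 5
Branch 3: length 7, Nim-value = 7
Branch 4: length 2, Nim-value = 2
Branch 5: length 15, Nim-value = 15
Branch 6: length 8, Nim-value = 8
Total Nim-value = XOR of all branch values:
0 XOR 12 = 12
12 XOR 5 = 9
9 XOR 7 = 14
14 XOR 2 = 12
12 XOR 15 = 3
3 XOR 8 = 11
Nim-value of the tree = 11

11


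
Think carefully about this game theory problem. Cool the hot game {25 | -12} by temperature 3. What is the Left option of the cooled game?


Original game: {25 | -12} (a switch {a | b} with a > b).
Cooling by t (for t below the temperature (a - b)/2 = 37/2) taxes each move by t: {a | b} cooled by t is {a - t | b + t}.
Cooling amount: t = 3
Cooled Left option: 25 - 3 = 22
Cooled Right option: -12 + 3 = -9
Cooled game: {22 | -9}
Left option = 22

22


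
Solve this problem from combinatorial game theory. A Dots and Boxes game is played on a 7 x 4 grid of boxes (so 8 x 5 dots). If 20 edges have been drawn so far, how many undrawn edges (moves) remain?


Grid: 7 x 4 boxes, i.e. 8 rows and 5 columns of dots.
Horizontal edges: (rows + 1) * cols = 8 * 4 = 32
Vertical edges: rows * (cols + 1) = 7 * 5 = 35
Total edges: 32 + 35 = 67
Edges drawn: 20
Remaining: 67 - 20 = 47

47


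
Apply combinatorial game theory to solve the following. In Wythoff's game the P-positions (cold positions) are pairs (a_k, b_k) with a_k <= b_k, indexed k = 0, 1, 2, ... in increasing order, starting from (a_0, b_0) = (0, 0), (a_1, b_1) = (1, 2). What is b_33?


By Wythoff's theorem, a_k = floor(k * phi) and b_k = floor(k * phi^2) = a_k + k, where phi = (1 + sqrt(5))/2 is the golden ratio.
phi = (1 + sqrt(5))/2 = 1.618034
phi^2 = phi + 1 = 2.618034
k = 33
k * phi^2 = 33 * 2.618034 = 86.395122
b_33 = floor(k * phi^2) = 86 (check: a_33 + k = 53 + 33 = 86)

86


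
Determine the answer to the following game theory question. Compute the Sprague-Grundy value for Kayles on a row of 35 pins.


Kayles: a move removes 1 or 2 adjacent pins from a contiguous row.
Removing pins from a row of k leaves two independent rows (a, b) with a + b = k - 1 (one pin) or a + b = k - 2 (two pins); an end removal gives a = 0.
By Sprague-Grundy, G(k) = mex{ G(a) XOR G(b) } over all these splits. G(0) = 0.
G(1): splits (0,0):0^0=0 -> mex({0}) = 1
G(2): splits (0,1):0^1=1 (0,0):0^0=0 -> mex({0, 1}) = 2
G(3): splits (0,2):0^2=2 (1,1):1^1=0 (0,1):0^1=1 -> mex({0, 1, 2}) = 3
G(4): splits (0,3):0^3=3 (1,2):1^2=3 (0,2):0^2=2 (1,1):1^1=0 -> mex({0, 2, 3}) = 1
G(5): splits (0,4):0^1=1 (1,3):1^3=2 (2,2):2^2=0 (0,3):0^3=3 (1,2):1^2=3 -> mex({0, 1, 2, 3}) = 4
G(6) = mex({0, 1, 2, 4}) = 3
G(7) = mex({0, 1, 3, 4, 5}) = 2
G(8) = mex({0, 2, 3, 5, 6}) = 1
G(9) = mex({0, 1, 2, 3, 6, 7}) = 4
G(10) = mex({0, 1, 3, 4, 5, 7}) = 2
G(11) = mex({0, 1, 2, 3, 4, 5}) = 6
G(12) = mex({0, 1, 2, 3, 5, 6, 7}) = 4
G(13) = mex({0, 2, 3, 4, 6, 7}) = 1
G(14) = mex({0, 1, 4, 5, 6, 7}) = 2
G(15) = mex({0, 1, 2, 3, 4, 5, 6}) = 7
G(16) = mex({0, 2, 3, 5, 6, 7}) = 1
G(17) = mex({0, 1, 2, 3, 5, 6, 7}) = 4
G(18) = mex({0, 1, 2, 4, 5, 6}) = 3
G(19) = mex({0, 1, 3, 4, 5, 7}) = 2
G(20) = mex({0, 2, 3, 4, 5, 6, 7}) = 1
G(21) = mex({0, 1, 2, 3, 5, 6, 7}) = 4
G(22) = mex({0, 1, 2, 3, 4, 5, 7}) = 6
G(23) = mex({0, 1, 2, 3, 4, 5, 6}) = 7
G(24) = mex({0, 1, 2, 3, 5, 6, 7}) = 4
G(25) = mex({0, 2, 3, 4, 6, 7}) = 1
G(26) = mex({0, 1, 3, 4, 5, 6, 7}) = 2
G(27) = mex({0, 1, 2, 3, 4, 5, 6, 7}) = 8
G(28) = mex({0, 1, 2, 3, 4, 6, 7, 8}) = 5
G(29) = mex({0, 1, 2, 3, 5, 6, 7, 8, 9}) = 4
G(30) = mex({0, 1, 2, 3, 4, 5, 6, 9, 10}) = 7
G(31) = mex({0, 1, 3, 4, 5, 7, 10, 11}) = 2
G(32) = mex({0, 2, 3, 4, 5, 6, 7, 9, 11}) = 1
G(33) = mex({0, 1, 2, 3, 4, 5, 6, 7, 9, 12}) = 8
G(34) = mex({0, 1, 2, 3, 4, 5, 7, 8, 11, 12}) = 6
G(35) = mex({0, 1, 2, 3, 4, 5, 6, 8, 9, 10, 11}) = 7
Therefore G(35) = 7.

7


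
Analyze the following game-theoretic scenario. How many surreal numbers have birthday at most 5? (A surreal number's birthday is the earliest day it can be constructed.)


Day 0: {|} = 0 is born. Count = 1.
Day n: the number of surreal numbers born by day n is 2^(n+1) - 1.
By day 0: 2^1 - 1 = 1
By day 1: 2^2 - 1 = 3
By day 2: 2^3 - 1 = 7
By day 3: 2^4 - 1 = 15
By day 4: 2^5 - 1 = 31
By day 5: 2^6 - 1 = 63
By day 5: 63 surreal numbers.

63


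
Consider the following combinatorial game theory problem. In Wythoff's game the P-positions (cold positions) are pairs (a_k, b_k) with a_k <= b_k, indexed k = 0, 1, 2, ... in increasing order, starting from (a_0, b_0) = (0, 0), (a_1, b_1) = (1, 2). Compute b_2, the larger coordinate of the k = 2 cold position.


By Wythoff's theorem, a_k = floor(k * phi) and b_k = floor(k * phi^2) = a_k + k, where phi = (1 + sqrt(5))/2 is the golden ratio.
phi = (1 + sqrt(5))/2 = 1.618034
phi^2 = phi + 1 = 2.618034
k = 2
k * phi^2 = 2 * 2.618034 = 5.236068
b_2 = floor(k * phi^2) = 5 (check: a_2 + k = 3 + 2 = 5)

5


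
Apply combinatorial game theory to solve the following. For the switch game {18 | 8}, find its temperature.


The game is {18 | 8}, a switch {a | b} with numbers a > b.
Cooling {a | b} by t gives {a - t | b + t}, which stops being hot when a - t = b + t, i.e. at t = (a - b)/2. So the temperature of a switch is (a - b)/2.
Temperature = (Left option - Right option) / 2
= (18 - (8)) / 2
= 10 / 2
= 5

5


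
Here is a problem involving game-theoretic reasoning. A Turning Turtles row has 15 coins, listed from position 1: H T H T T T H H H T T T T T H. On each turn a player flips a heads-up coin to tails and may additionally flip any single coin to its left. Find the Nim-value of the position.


Coins: H T H T T T H H H T T T T T H
Key fact: a single head at position k behaves exactly like a Nim heap of size k (turning it to T and optionally flipping a coin at j < k corresponds to moving the heap from k to j, or to 0), and heads combine as a disjunctive sum (two heads at the same place would cancel, matching j XOR j = 0). So the Nim-value is the XOR of the 1-indexed positions of the heads.
Face-up positions (1-indexed): [1, 3, 7, 8, 9, 15]
XOR 0 with 1: 0 XOR 1 = 1
XOR 1 with 3: 1 XOR 3 = 2
XOR 2 with 7: 2 XOR 7 = 5
XOR 5 with 8: 5 XOR 8 = 13
XOR 13 with 9: 13 XOR 9 = 4
XOR 4 with 15: 4 XOR 15 = 11
Nim-value = 11

11


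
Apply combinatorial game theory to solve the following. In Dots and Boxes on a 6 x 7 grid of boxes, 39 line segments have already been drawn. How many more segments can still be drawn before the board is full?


Grid: 6 x 7 boxes, i.e. 7 rows and 8 columns of dots.
Horizontal edges: (rows + 1) * cols = 7 * 7 = 49
Vertical edges: rows * (cols + 1) = 6 * 8 = 48
Total edges: 49 + 48 = 97
Edges drawn: 39
Remaining: 97 - 39 = 58

58


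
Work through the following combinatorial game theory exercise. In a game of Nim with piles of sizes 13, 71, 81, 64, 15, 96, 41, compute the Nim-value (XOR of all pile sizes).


We need the XOR (exclusive or) of all pile sizes.
After XOR-ing pile 1 (size 13): 0 XOR 13 = 13
After XOR-ing pile 2 (size 71): 13 XOR 71 = 74
After XOR-ing pile 3 (size 81): 74 XOR 81 = 27
After XOR-ing pile 4 (size 64): 27 XOR 64 = 91
After XOR-ing pile 5 (size 15): 91 XOR 15 = 84
After XOR-ing pile 6 (size 96): 84 XOR 96 = 52
After XOR-ing pile 7 (size 41): 52 XOR 41 = 29
The Nim-value of this position is 29.

29


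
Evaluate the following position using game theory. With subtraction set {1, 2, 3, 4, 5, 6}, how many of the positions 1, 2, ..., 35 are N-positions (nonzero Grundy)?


Subtraction set S = {1, 2, 3, 4, 5, 6}, so G(n) = n mod 7.
G(n) = 0 when n is a multiple of 7.
Multiples of 7 in [1, 35]: 5
N-positions (nonzero Grundy) = 35 - 5 = 30

30


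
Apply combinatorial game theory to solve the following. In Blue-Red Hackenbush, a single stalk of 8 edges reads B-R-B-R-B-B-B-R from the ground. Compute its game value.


Edges (from ground): B-R-B-R-B-B-B-R
By Berlekamp's sign-expansion rule, a Blue-Red Hackenbush stalk has the value of the surreal number whose sign sequence is the edge sequence with B -> + and R -> -.
Sign sequence: +-+-+++-
Trace the sign expansion in the surreal number tree, starting from 0:
Edge 1: B (sign +) -> bounds (0, +inf), value = 1
Edge 2: R (sign -) -> bounds (0, 1), value = 1/2
Edge 3: B (sign +) -> bounds (1/2, 1), value = 3/4
Edge 4: R (sign -) -> bounds (1/2, 3/4), value = 5/8
Edge 5: B (sign +) -> bounds (5/8, 3/4), value = 11/16
Edge 6: B (sign +) -> bounds (11/16, 3/4), value = 23/32
Edge 7: B (sign +) -> bounds (23/32, 3/4), value = 47/64
Edge 8: R (sign -) -> bounds (23/32, 47/64), value = 93/128
Game value = 93/128

93/128


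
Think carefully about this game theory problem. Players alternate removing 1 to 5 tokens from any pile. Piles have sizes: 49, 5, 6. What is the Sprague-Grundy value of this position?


Subtraction set: {1, 2, 3, 4, 5}
For this subtraction set, G(n) = n mod 6 (period = max + 1 = 6).
Pile 1 (size 49): G(49) = 49 mod 6 = 1
Pile 2 (size 5): G(5) = 5 mod 6 = 5
Pile 3 (size 6): G(6) = 6 mod 6 = 0
Total Grundy value = XOR of all: 1 XOR 5 XOR 0 = 4

4


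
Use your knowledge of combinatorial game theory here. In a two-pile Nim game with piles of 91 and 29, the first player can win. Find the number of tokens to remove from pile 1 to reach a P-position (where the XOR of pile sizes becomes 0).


Piles: 91 and 29
Current XOR: 91 XOR 29 = 70 (non-zero, so this is an N-position).
To make the XOR zero, we need to find a move that balances the piles.
For pile 1 (size 91): target = 91 XOR 70 = 29
We reduce pile 1 from 91 to 29.
Tokens removed: 91 - 29 = 62
Verification: 29 XOR 29 = 0

62


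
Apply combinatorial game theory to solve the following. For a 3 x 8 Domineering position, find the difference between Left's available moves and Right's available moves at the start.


Board is 3 x 8 (rows x cols).
Left (vertical) placements: (rows-1) * cols = 2 * 8 = 16
Right (horizontal) placements: rows * (cols-1) = 3 * 7 = 21
Advantage = Left - Right = 16 - 21 = -5

-5


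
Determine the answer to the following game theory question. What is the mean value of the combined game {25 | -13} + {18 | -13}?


G1 = {25 | -13}, G2 = {18 | -13}
Each is a switch {a | b} with numbers a > b; its mean value is (a + b)/2, and mean value is additive over game sums: m(G1 + G2) = m(G1) + m(G2).
Mean of G1 = (25 + (-13))/2 = 12/2 = 6
Mean of G2 = (18 + (-13))/2 = 5/2 = 5/2
Mean of G1 + G2 = 6 + 5/2 = 17/2

17/2


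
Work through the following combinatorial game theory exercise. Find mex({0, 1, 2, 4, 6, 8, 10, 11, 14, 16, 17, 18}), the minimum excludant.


Set = {0, 1, 2, 4, 6, 8, 10, 11, 14, 16, 17, 18}
0 is in the set.
1 is in the set.
2 is in the set.
3 is NOT in the set. This is the mex.
mex = 3

3


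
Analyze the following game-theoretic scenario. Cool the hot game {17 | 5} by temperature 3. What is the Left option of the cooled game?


Original game: {17 | 5} (a switch {a | b} with a > b).
Cooling by t (for t below the temperature (a - b)/2 = 6) taxes each move by t: {a | b} cooled by t is {a - t | b + t}.
Cooling amount: t = 3
Cooled Left option: 17 - 3 = 14
Cooled Right option: 5 + 3 = 8
Cooled game: {14 | 8}
Left option = 14

14


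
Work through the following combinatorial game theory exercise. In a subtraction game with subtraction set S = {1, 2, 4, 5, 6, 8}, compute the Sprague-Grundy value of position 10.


The subtraction set is S = {1, 2, 4, 5, 6, 8}.
G(k) = mex{ G(k - s) : s in S, s <= k }. We compute iteratively: G(0) = 0.
G(1) = mex({0}) = 1
G(2) = mex({0, 1}) = 2
G(3) = mex({1, 2}) = 0
G(4) = mex({0, 2}) = 1
G(5) = mex({0, 1}) = 2
G(6) = mex({0, 1, 2}) = 3
G(7) = mex({0, 1, 2, 3}) = 4
G(8) = mex({0, 1, 2, 3, 4}) = 5
G(9) = mex({0, 1, 2, 4, 5}) = 3
G(10) = mex({1, 2, 3, 5}) = 0
Therefore G(10) = 0.

0


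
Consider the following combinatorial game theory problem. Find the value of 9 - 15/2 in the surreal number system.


x = 9, y = 15/2
Converting to common denominator: 2
x = 18/2, y = 15/2
x - y = 9 - 15/2 = 3/2

3/2


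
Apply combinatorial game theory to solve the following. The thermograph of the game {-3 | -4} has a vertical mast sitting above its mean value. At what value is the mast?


Game = {-3 | -4}, a switch {a | b} with numbers a > b.
Its thermograph has left wall a - t and right wall b + t, which meet at t = (a - b)/2, where both equal (a + b)/2. So the mast (mean value) is at (a + b)/2.
Mean = (-3 + (-4))/2 = -7/2 = -7/2

-7/2


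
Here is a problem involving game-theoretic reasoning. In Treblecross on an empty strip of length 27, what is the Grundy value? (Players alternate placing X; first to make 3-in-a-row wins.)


Treblecross: place X on empty cells; 3-in-a-row wins.
Playing within two cells of an existing X lets the opponent win at once, so sensible play treats the cells i-2..i+2 around each X as dead. The player left with no safe cell loses, so this is a normal-play take-away game on strips of safe cells.
Placing X at cell i (0-indexed) of a strip of k safe cells leaves independent strips of sizes max(0, i-2) and max(0, k-i-3). Hence G(k) = mex{ G(max(0,i-2)) XOR G(max(0,k-i-3)) : 0 <= i < k }, with G(0) = 0.
G(1): splits (0,0):0^0=0 -> mex({0}) = 1
G(2): splits (0,0):0^0=0 -> mex({0}) = 1
G(3): splits (0,0):0^0=0 -> mex({0}) = 1
G(4): splits (0,1):0^1=1 (0,0):0^0=0 -> mex({0, 1}) = 2
G(5): splits (0,2):0^1=1 (0,1):0^1=1 (0,0):0^0=0 -> mex({0, 1}) = 2
G(6) = mex({1}) = 0
G(7) = mex({0, 1, 2}) = 3
G(8) = mex({0, 1, 2}) = 3
G(9) = mex({0, 2}) = 1
G(10) = mex({0, 2, 3}) = 1
G(11) = mex({0, 3}) = 1
G(12) = mex({1, 3}) = 0
G(13) = mex({0, 1, 2, 3}) = 4
G(14) = mex({0, 1, 2}) = 3
G(15) = mex({0, 1, 2}) = 3
G(16) = mex({0, 1, 2, 4}) = 3
G(17) = mex({0, 1, 3, 4}) = 2
G(18) = mex({0, 1, 3, 4}) = 2
G(19) = mex({0, 1, 3, 5}) = 2
G(20) = mex({0, 1, 2, 3, 5}) = 4
G(21) = mex({0, 1, 2, 3, 5}) = 4
G(22) = mex({1, 2, 6}) = 0
G(23) = mex({0, 1, 2, 3, 4, 6}) = 5
G(24) = mex({0, 1, 2, 3, 4}) = 5
G(25) = mex({0, 1, 3, 4, 7}) = 2
G(26) = mex({0, 1, 3, 4, 5, 7}) = 2
G(27) = mex({0, 1, 3, 5}) = 2
Therefore G(27) = 2.

2


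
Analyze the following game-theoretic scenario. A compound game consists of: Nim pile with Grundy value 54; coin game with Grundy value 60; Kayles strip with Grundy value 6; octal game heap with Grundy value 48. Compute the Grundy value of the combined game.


By the Sprague-Grundy theorem, the Grundy value of a sum of games is the XOR of individual Grundy values.
Nim pile: Grundy value = 54. Running XOR: 0 XOR 54 = 54
coin game: Grundy value = 60. Running XOR: 54 XOR 60 = 10
Kayles strip: Grundy value = 6. Running XOR: 10 XOR 6 = 12
octal game heap: Grundy value = 48. Running XOR: 12 XOR 48 = 60
The combined Grundy value is 60.

60


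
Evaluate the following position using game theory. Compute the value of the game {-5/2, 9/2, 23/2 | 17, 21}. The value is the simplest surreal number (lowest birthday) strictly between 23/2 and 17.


Left options: {-5/2, 9/2, 23/2}, max = 23/2
Right options: {17, 21}, min = 17
All options are numbers and max(Left) < min(Right), so by the simplicity theorem the value is the simplest (earliest-born) number strictly between 23/2 and 17.
Integers 12 through 16 all lie strictly between 23/2 and 17.
Among integers, the simplest (lowest birthday = smallest |n|; 0 is born on day 0, +-n on day n) is 12.
No non-integer in the interval can be simpler: if x is a non-integer in the interval, then floor(x) or ceil(x) also lies in the interval (the interval contains an integer), and both are proper prefixes of x's sign expansion, i.e. born earlier. So the game value is 12.
Game value = 12

12


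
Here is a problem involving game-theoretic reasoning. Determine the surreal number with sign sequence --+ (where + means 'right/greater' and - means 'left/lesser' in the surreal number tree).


Sign expansion: --+
Rule: track bounds (lo, hi), initially (-inf, +inf). On '+', the current value becomes lo and we move to the simplest number in (value, hi): value + 1 if hi = +inf, otherwise the midpoint (value + hi)/2. On '-', the current value becomes hi and we move to value - 1 if lo = -inf, otherwise the midpoint (lo + value)/2.
Start at 0.
Step 1: sign = -, move left. Bounds: (-inf, 0). Value = -1
Step 2: sign = -, move left. Bounds: (-inf, -1). Value = -2
Step 3: sign = +, move right. Bounds: (-2, -1). Value = -3/2
The surreal number with sign expansion --+ is -3/2.

-3/2


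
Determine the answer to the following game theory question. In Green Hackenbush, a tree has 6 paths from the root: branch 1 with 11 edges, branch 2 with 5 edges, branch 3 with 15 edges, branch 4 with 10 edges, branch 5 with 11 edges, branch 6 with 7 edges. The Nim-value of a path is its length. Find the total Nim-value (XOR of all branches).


The tree has 6 branches from the ground vertex.
In Green Hackenbush, the Nim-value of a simple path of length k is k.
Branch 1: length 11, Nim-value = 11
Branch 2: length 5, Nim-value = 5
Branch 3: length 15, Nim-value = 15
Branch 4: length 10, Nim-value = 10
Branch 5: length 11, Nim-value = 11
Branch 6: length 7, Nim-value = 7
Total Nim-value = XOR of all branch values:
0 XOR 11 = 11
11 XOR 5 = 14
14 XOR 15 = 1
1 XOR 10 = 11
11 XOR 11 = 0
0 XOR 7 = 7
Nim-value of the tree = 7

7


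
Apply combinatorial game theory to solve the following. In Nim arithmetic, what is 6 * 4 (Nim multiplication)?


Nim multiplication is bilinear over XOR: (u XOR v) * w = (u*w) XOR (v*w).
So we split each operand into its bit components and XOR the pairwise Nim products.
6 = 2 + 4 (as XOR of powers of 2).
4 = 4 (as XOR of powers of 2).
Using the standard Nim-product table on single bits:
  2*2 = 3,   2*4 = 8,   2*8 = 12,
  4*4 = 6,   4*8 = 11,  8*8 = 13,
and  1*x = x (identity), k*l = l*k (commutative).
Pairwise Nim products:
  2 * 4 = 8
  4 * 4 = 6
XOR them: 8 XOR 6 = 14.
Result: 6 * 4 = 14 (in Nim).

14


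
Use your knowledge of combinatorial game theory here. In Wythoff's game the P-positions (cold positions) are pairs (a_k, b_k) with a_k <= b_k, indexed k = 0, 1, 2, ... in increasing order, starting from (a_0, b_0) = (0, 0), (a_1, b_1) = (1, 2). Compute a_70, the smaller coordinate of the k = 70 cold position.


By Wythoff's theorem, a_k = floor(k * phi) and b_k = floor(k * phi^2) = a_k + k, where phi = (1 + sqrt(5))/2 is the golden ratio.
phi = (1 + sqrt(5))/2 = 1.618034
k = 70
k * phi = 70 * 1.618034 = 113.262379
a_70 = floor(k * phi) = 113

113


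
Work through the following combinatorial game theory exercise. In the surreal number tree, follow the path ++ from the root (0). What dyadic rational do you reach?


Sign expansion: ++
Rule: track bounds (lo, hi), initially (-inf, +inf). On '+', the current value becomes lo and we move to the simplest number in (value, hi): value + 1 if hi = +inf, otherwise the midpoint (value + hi)/2. On '-', the current value becomes hi and we move to value - 1 if lo = -inf, otherwise the midpoint (lo + value)/2.
Start at 0.
Step 1: sign = +, move right. Bounds: (0, +inf). Value = 1
Step 2: sign = +, move right. Bounds: (1, +inf). Value = 2
The surreal number with sign expansion ++ is 2.

2
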